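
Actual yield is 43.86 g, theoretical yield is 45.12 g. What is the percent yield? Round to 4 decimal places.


% yield = 100 * actual / theoretical
% yield = 100 * 43.86 / 45.12
% yield = 97.20744681 %, rounded to 4 dp:

97.2074 %


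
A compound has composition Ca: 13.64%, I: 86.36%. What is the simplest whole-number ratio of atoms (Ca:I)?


Assume 100 g of compound, divide each mass% by atomic mass to get moles, then normalize by the smallest to get a raw atom ratio.
Moles per 100 g: Ca: 13.64/40.078 = 0.3403, I: 86.36/126.904 = 0.6805
Raw ratio (divide by min = 0.3403): Ca: 1.0, I: 2.0
Multiply by 1 to clear fractions: Ca: 1.0 ~= 1, I: 2.0 ~= 2
Reduce by GCD to get the simplest whole-number ratio:

1:2


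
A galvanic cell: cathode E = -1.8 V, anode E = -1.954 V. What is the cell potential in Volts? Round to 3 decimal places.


Standard cell potential: E_cell = E_cathode - E_anode.
E_cell = -1.8 - (-1.954)
E_cell = 0.154 V, rounded to 3 dp:

0.154 V


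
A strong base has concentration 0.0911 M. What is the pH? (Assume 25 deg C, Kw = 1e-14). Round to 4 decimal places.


A strong base dissociates completely, so [OH-] equals the given concentration.
pOH = -log10([OH-]) = -log10(0.0911) = 1.040482
pH = 14 - pOH = 14 - 1.040482
pH = 12.959518, rounded to 4 dp:

12.9595


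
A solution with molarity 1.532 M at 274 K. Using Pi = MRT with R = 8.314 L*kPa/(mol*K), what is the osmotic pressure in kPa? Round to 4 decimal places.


Osmotic pressure (van't Hoff): Pi = M*R*T.
RT = 8.314 * 274 = 2278.036
Pi = 1.532 * 2278.036
Pi = 3489.951152 kPa, rounded to 4 dp:

3489.9512 kPa


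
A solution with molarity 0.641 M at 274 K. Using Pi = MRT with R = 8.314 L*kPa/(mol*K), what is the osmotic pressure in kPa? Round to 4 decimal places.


Osmotic pressure (van't Hoff): Pi = M*R*T.
RT = 8.314 * 274 = 2278.036
Pi = 0.641 * 2278.036
Pi = 1460.221076 kPa, rounded to 4 dp:

1460.2211 kPa


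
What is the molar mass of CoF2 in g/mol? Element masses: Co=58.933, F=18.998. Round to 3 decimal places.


M = sum(count * atomic_mass) over atoms.
M = 1*58.933 + 2*18.998
M = 58.933 + 37.996
M = 96.929 g/mol, rounded to 3 dp:

96.929 g/mol


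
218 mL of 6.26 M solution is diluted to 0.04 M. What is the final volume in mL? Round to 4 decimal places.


Dilution: M1*V1 = M2*V2, solve for V2.
V2 = M1*V1 / M2
V2 = 6.26 * 218 / 0.04
V2 = 1364.68 / 0.04
V2 = 34117.0 mL, rounded to 4 dp:

34117.0000 mL


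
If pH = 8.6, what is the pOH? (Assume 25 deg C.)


At 25 deg C, pH + pOH = 14.
pOH = 14 - pH = 14 - 8.6
pOH = 5.4:

5.40


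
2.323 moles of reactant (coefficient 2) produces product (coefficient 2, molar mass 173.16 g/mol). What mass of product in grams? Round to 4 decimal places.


Use the coefficient ratio to convert reactant moles to product moles, then multiply by the product's molar mass.
moles_P = moles_R * (coeff_P / coeff_R) = 2.323 * (2/2) = 2.323
mass_P = moles_P * M_P = 2.323 * 173.16
mass_P = 402.25068 g, rounded to 4 dp:

402.2507 g


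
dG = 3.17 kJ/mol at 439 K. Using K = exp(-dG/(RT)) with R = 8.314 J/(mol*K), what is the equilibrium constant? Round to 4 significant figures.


dG is in kJ/mol; multiply by 1000 to match R in J/(mol*K).
RT = 8.314 * 439 = 3649.846 J/mol
exponent = -dG*1000 / (RT) = -(3.17*1000) / 3649.846 = -0.8685298
K = exp(-0.8685298)
K = 0.41956794, rounded to 4 significant figures:

0.4196


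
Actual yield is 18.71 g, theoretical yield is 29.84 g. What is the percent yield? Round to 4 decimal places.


% yield = 100 * actual / theoretical
% yield = 100 * 18.71 / 29.84
% yield = 62.70107239 %, rounded to 4 dp:

62.7011 %


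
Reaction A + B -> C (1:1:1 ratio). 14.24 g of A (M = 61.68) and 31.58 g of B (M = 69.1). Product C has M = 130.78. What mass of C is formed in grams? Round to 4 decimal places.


Find moles of each reactant; the smaller value is the limiting reagent in a 1:1:1 reaction, so moles_C equals moles of the limiter.
n_A = mass_A / M_A = 14.24 / 61.68 = 0.230869 mol
n_B = mass_B / M_B = 31.58 / 69.1 = 0.457019 mol
Limiting reagent: A (smaller), n_limiting = 0.230869 mol
mass_C = n_limiting * M_C = 0.230869 * 130.78
mass_C = 30.19304782 g, rounded to 4 dp:

30.1930 g


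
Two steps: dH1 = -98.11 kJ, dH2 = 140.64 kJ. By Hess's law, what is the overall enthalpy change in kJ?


Hess's law: enthalpy is a state function, so add the step enthalpies.
dH_total = dH1 + dH2 = -98.11 + (140.64)
dH_total = 42.53 kJ:

42.53 kJ


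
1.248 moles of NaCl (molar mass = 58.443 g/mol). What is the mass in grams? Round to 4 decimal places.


mass = n * M
mass = 1.248 * 58.443
mass = 72.936864 g, rounded to 4 dp:

72.9369 g


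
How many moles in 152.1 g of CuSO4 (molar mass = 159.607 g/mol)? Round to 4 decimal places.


n = mass / M
n = 152.1 / 159.607
n = 0.95296572 mol, rounded to 4 dp:

0.9530 mol


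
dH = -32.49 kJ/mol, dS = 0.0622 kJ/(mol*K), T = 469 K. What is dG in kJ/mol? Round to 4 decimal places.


Gibbs: dG = dH - T*dS (consistent units, dS already in kJ/(mol*K)).
T*dS = 469 * 0.0622 = 29.1718
dG = -32.49 - (29.1718)
dG = -61.6618 kJ/mol, rounded to 4 dp:

-61.6618 kJ/mol


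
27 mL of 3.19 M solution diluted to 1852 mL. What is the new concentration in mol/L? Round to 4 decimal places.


Dilution: M1*V1 = M2*V2, solve for M2.
M2 = M1*V1 / V2
M2 = 3.19 * 27 / 1852
M2 = 86.13 / 1852
M2 = 0.04650648 mol/L, rounded to 4 dp:

0.0465 mol/L


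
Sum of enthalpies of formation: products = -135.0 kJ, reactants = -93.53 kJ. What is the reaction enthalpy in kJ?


dH_rxn = sum(dH_f products) - sum(dH_f reactants)
dH_rxn = -135.0 - (-93.53)
dH_rxn = -41.47 kJ:

-41.47 kJ


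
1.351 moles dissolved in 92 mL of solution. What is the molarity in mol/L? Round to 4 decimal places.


Convert volume to liters: V_L = V_mL / 1000.
V_L = 92 / 1000 = 0.092 L
M = n / V_L = 1.351 / 0.092
M = 14.68478261 mol/L, rounded to 4 dp:

14.6848 mol/L


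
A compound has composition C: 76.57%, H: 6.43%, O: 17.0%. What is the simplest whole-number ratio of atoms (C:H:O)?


Assume 100 g of compound, divide each mass% by atomic mass to get moles, then normalize by the smallest to get a raw atom ratio.
Moles per 100 g: C: 76.57/12.011 = 6.375, H: 6.43/1.008 = 6.379, O: 17.0/15.999 = 1.0626
Raw ratio (divide by min = 1.0626): C: 6.0, H: 6.003, O: 1.0
Multiply by 1 to clear fractions: C: 6.0 ~= 6, H: 6.003 ~= 6, O: 1.0 ~= 1
Reduce by GCD to get the simplest whole-number ratio:

6:6:1


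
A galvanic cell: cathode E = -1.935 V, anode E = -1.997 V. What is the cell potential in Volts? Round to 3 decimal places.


Standard cell potential: E_cell = E_cathode - E_anode.
E_cell = -1.935 - (-1.997)
E_cell = 0.062 V, rounded to 3 dp:

0.062 V


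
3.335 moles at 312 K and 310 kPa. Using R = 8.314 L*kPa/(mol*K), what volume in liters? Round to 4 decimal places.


PV = nRT, solve for V = nRT / P.
nRT = 3.335 * 8.314 * 312 = 8650.8833
V = 8650.8833 / 310
V = 27.90607516 L, rounded to 4 dp:

27.9061 L


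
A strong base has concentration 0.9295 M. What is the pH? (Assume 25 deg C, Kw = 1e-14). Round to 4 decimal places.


A strong base dissociates completely, so [OH-] equals the given concentration.
pOH = -log10([OH-]) = -log10(0.9295) = 0.031751
pH = 14 - pOH = 14 - 0.031751
pH = 13.968249, rounded to 4 dp:

13.9682


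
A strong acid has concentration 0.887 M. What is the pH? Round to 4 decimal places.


A strong acid dissociates completely, so [H+] equals the given concentration.
pH = -log10([H+]) = -log10(0.887)
pH = 0.05207638, rounded to 4 dp:

0.0521


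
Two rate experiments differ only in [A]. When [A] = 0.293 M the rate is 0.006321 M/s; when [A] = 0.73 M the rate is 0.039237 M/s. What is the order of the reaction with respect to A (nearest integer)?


Rate is proportional to [A]^n, so rate2/rate1 = ([A]2/[A]1)^n. Take logs to solve for n.
rate2/rate1 = 0.039237 / 0.006321 = 6.2074
[A]2/[A]1 = 0.73 / 0.293 = 2.4915
n = ln(6.2074) / ln(2.4915) = 2.0
Nearest integer order:

2


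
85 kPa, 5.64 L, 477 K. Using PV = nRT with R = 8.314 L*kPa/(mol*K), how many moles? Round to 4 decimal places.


PV = nRT, solve for n = PV / (RT).
PV = 85 * 5.64 = 479.4
RT = 8.314 * 477 = 3965.778
n = 479.4 / 3965.778
n = 0.12088422 mol, rounded to 4 dp:

0.1209 mol


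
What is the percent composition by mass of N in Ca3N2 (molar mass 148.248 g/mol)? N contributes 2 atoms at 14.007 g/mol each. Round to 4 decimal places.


pct = 100 * (n_elem * M_elem) / M_total
mass_contribution = 2 * 14.007 = 28.014 g/mol
pct = 100 * 28.014 / 148.248
pct = 18.89671362 %, rounded to 4 dp:

18.8967 %


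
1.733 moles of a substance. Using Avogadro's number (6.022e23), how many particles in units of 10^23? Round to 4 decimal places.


N = n * NA, then divide by 1e23 for the requested units.
N / 1e23 = n * 6.022
N / 1e23 = 1.733 * 6.022
N / 1e23 = 10.436126, rounded to 4 dp:

10.4361


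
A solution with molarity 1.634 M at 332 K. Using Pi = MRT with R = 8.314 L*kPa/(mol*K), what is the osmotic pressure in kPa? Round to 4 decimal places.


Osmotic pressure (van't Hoff): Pi = M*R*T.
RT = 8.314 * 332 = 2760.248
Pi = 1.634 * 2760.248
Pi = 4510.245232 kPa, rounded to 4 dp:

4510.2452 kPa


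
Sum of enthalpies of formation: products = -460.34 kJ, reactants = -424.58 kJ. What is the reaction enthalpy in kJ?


dH_rxn = sum(dH_f products) - sum(dH_f reactants)
dH_rxn = -460.34 - (-424.58)
dH_rxn = -35.76 kJ:

-35.76 kJ


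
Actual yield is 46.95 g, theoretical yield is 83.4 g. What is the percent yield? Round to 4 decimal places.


% yield = 100 * actual / theoretical
% yield = 100 * 46.95 / 83.4
% yield = 56.29496403 %, rounded to 4 dp:

56.2950 %


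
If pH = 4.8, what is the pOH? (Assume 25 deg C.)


At 25 deg C, pH + pOH = 14.
pOH = 14 - pH = 14 - 4.8
pOH = 9.2:

9.20


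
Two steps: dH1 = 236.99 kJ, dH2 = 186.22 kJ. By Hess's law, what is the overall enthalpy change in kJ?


Hess's law: enthalpy is a state function, so add the step enthalpies.
dH_total = dH1 + dH2 = 236.99 + (186.22)
dH_total = 423.21 kJ:

423.21 kJ


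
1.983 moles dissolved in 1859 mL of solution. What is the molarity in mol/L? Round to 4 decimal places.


Convert volume to liters: V_L = V_mL / 1000.
V_L = 1859 / 1000 = 1.859 L
M = n / V_L = 1.983 / 1.859
M = 1.06670253 mol/L, rounded to 4 dp:

1.0667 mol/L


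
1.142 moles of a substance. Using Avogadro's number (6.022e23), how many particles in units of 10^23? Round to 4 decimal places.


N = n * NA, then divide by 1e23 for the requested units.
N / 1e23 = n * 6.022
N / 1e23 = 1.142 * 6.022
N / 1e23 = 6.877124, rounded to 4 dp:

6.8771


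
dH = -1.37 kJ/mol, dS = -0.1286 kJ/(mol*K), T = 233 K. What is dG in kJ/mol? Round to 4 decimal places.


Gibbs: dG = dH - T*dS (consistent units, dS already in kJ/(mol*K)).
T*dS = 233 * -0.1286 = -29.9638
dG = -1.37 - (-29.9638)
dG = 28.5938 kJ/mol, rounded to 4 dp:

28.5938 kJ/mol


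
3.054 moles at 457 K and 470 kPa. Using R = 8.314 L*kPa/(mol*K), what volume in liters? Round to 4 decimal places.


PV = nRT, solve for V = nRT / P.
nRT = 3.054 * 8.314 * 457 = 11603.6669
V = 11603.6669 / 470
V = 24.68865298 L, rounded to 4 dp:

24.6887 L


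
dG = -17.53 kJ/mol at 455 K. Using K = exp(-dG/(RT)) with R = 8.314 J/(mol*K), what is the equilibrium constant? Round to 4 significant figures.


dG is in kJ/mol; multiply by 1000 to match R in J/(mol*K).
RT = 8.314 * 455 = 3782.87 J/mol
exponent = -dG*1000 / (RT) = -(-17.53*1000) / 3782.87 = 4.63404769
K = exp(4.63404769)
K = 102.92985, rounded to 4 significant figures:

102.9


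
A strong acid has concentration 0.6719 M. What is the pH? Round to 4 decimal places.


A strong acid dissociates completely, so [H+] equals the given concentration.
pH = -log10([H+]) = -log10(0.6719)
pH = 0.17269536, rounded to 4 dp:

0.1727


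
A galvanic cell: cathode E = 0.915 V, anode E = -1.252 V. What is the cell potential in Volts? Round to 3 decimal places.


Standard cell potential: E_cell = E_cathode - E_anode.
E_cell = 0.915 - (-1.252)
E_cell = 2.167 V, rounded to 3 dp:

2.167 V


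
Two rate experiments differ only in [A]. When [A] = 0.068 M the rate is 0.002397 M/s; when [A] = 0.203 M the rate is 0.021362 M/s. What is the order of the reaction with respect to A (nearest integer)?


Rate is proportional to [A]^n, so rate2/rate1 = ([A]2/[A]1)^n. Take logs to solve for n.
rate2/rate1 = 0.021362 / 0.002397 = 8.912
[A]2/[A]1 = 0.203 / 0.068 = 2.9853
n = ln(8.912) / ln(2.9853) = 2.0
Nearest integer order:

2


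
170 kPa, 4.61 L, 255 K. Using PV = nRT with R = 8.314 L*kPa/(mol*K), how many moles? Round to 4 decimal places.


PV = nRT, solve for n = PV / (RT).
PV = 170 * 4.61 = 783.7
RT = 8.314 * 255 = 2120.07
n = 783.7 / 2120.07
n = 0.36965761 mol, rounded to 4 dp:

0.3697 mol


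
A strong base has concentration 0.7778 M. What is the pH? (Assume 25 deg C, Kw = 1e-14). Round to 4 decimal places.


A strong base dissociates completely, so [OH-] equals the given concentration.
pOH = -log10([OH-]) = -log10(0.7778) = 0.109132
pH = 14 - pOH = 14 - 0.109132
pH = 13.890868, rounded to 4 dp:

13.8909


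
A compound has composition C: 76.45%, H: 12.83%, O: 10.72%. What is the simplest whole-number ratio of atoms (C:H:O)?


Assume 100 g of compound, divide each mass% by atomic mass to get moles, then normalize by the smallest to get a raw atom ratio.
Moles per 100 g: C: 76.45/12.011 = 6.365, H: 12.83/1.008 = 12.7282, O: 10.72/15.999 = 0.67
Raw ratio (divide by min = 0.67): C: 9.499, H: 18.996, O: 1.0
Multiply by 2 to clear fractions: C: 18.999 ~= 19, H: 37.992 ~= 38, O: 2.0 ~= 2
Reduce by GCD to get the simplest whole-number ratio:

19:38:2


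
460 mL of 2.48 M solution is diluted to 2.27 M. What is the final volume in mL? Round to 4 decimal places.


Dilution: M1*V1 = M2*V2, solve for V2.
V2 = M1*V1 / M2
V2 = 2.48 * 460 / 2.27
V2 = 1140.8 / 2.27
V2 = 502.55506608 mL, rounded to 4 dp:

502.5551 mL


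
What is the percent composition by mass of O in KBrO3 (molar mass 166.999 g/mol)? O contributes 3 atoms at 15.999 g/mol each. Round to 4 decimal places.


pct = 100 * (n_elem * M_elem) / M_total
mass_contribution = 3 * 15.999 = 47.997 g/mol
pct = 100 * 47.997 / 166.999
pct = 28.74089066 %, rounded to 4 dp:

28.7409 %


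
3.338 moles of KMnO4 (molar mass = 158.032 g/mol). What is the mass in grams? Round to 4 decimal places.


mass = n * M
mass = 3.338 * 158.032
mass = 527.510816 g, rounded to 4 dp:

527.5108 g


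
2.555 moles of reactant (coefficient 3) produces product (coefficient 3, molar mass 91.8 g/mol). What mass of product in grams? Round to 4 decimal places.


Use the coefficient ratio to convert reactant moles to product moles, then multiply by the product's molar mass.
moles_P = moles_R * (coeff_P / coeff_R) = 2.555 * (3/3) = 2.555
mass_P = moles_P * M_P = 2.555 * 91.8
mass_P = 234.549 g, rounded to 4 dp:

234.5490 g


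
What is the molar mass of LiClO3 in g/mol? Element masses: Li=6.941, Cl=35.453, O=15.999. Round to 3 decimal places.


M = sum(count * atomic_mass) over atoms.
M = 1*6.941 + 1*35.453 + 3*15.999
M = 6.941 + 35.453 + 47.997
M = 90.391 g/mol, rounded to 3 dp:

90.391 g/mol


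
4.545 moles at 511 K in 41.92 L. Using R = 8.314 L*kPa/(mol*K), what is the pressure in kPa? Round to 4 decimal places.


PV = nRT, solve for P = nRT / V.
nRT = 4.545 * 8.314 * 511 = 19309.2234
P = 19309.2234 / 41.92
P = 460.62078721 kPa, rounded to 4 dp:

460.6208 kPa


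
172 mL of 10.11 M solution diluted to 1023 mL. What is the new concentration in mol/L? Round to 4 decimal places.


Dilution: M1*V1 = M2*V2, solve for M2.
M2 = M1*V1 / V2
M2 = 10.11 * 172 / 1023
M2 = 1738.92 / 1023
M2 = 1.69982405 mol/L, rounded to 4 dp:

1.6998 mol/L


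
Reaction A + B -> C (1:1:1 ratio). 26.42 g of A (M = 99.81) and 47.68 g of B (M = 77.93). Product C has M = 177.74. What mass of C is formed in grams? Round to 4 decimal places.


Find moles of each reactant; the smaller value is the limiting reagent in a 1:1:1 reaction, so moles_C equals moles of the limiter.
n_A = mass_A / M_A = 26.42 / 99.81 = 0.264703 mol
n_B = mass_B / M_B = 47.68 / 77.93 = 0.611831 mol
Limiting reagent: A (smaller), n_limiting = 0.264703 mol
mass_C = n_limiting * M_C = 0.264703 * 177.74
mass_C = 47.04831122 g, rounded to 4 dp:

47.0483 g


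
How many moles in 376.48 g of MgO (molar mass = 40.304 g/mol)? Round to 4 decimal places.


n = mass / M
n = 376.48 / 40.304
n = 9.34100834 mol, rounded to 4 dp:

9.3410 mol


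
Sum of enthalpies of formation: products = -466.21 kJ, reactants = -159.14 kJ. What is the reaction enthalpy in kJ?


dH_rxn = sum(dH_f products) - sum(dH_f reactants)
dH_rxn = -466.21 - (-159.14)
dH_rxn = -307.07 kJ:

-307.07 kJ


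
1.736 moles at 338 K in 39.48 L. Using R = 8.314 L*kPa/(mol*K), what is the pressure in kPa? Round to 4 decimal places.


PV = nRT, solve for P = nRT / V.
nRT = 1.736 * 8.314 * 338 = 4878.3892
P = 4878.3892 / 39.48
P = 123.56608916 kPa, rounded to 4 dp:

123.5661 kPa


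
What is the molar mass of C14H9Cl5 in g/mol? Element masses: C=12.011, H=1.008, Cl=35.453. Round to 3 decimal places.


M = sum(count * atomic_mass) over atoms.
M = 14*12.011 + 9*1.008 + 5*35.453
M = 168.154 + 9.072 + 177.265
M = 354.491 g/mol, rounded to 3 dp:

354.491 g/mol


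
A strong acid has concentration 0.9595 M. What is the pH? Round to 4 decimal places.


A strong acid dissociates completely, so [H+] equals the given concentration.
pH = -log10([H+]) = -log10(0.9595)
pH = 0.01795502, rounded to 4 dp:

0.0180


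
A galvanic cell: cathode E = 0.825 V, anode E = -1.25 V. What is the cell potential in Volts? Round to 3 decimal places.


Standard cell potential: E_cell = E_cathode - E_anode.
E_cell = 0.825 - (-1.25)
E_cell = 2.075 V, rounded to 3 dp:

2.075 V


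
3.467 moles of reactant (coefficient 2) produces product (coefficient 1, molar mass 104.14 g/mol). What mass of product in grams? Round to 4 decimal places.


Use the coefficient ratio to convert reactant moles to product moles, then multiply by the product's molar mass.
moles_P = moles_R * (coeff_P / coeff_R) = 3.467 * (1/2) = 1.7335
mass_P = moles_P * M_P = 1.7335 * 104.14
mass_P = 180.52669 g, rounded to 4 dp:

180.5267 g


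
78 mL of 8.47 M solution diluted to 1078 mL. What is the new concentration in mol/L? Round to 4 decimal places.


Dilution: M1*V1 = M2*V2, solve for M2.
M2 = M1*V1 / V2
M2 = 8.47 * 78 / 1078
M2 = 660.66 / 1078
M2 = 0.61285714 mol/L, rounded to 4 dp:

0.6129 mol/L


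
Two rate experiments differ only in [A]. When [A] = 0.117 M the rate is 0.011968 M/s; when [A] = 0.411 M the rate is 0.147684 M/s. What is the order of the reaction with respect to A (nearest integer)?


Rate is proportional to [A]^n, so rate2/rate1 = ([A]2/[A]1)^n. Take logs to solve for n.
rate2/rate1 = 0.147684 / 0.011968 = 12.3399
[A]2/[A]1 = 0.411 / 0.117 = 3.5128
n = ln(12.3399) / ln(3.5128) = 2.0
Nearest integer order:

2


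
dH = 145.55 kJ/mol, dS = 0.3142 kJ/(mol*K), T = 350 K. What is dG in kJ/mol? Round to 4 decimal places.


Gibbs: dG = dH - T*dS (consistent units, dS already in kJ/(mol*K)).
T*dS = 350 * 0.3142 = 109.97
dG = 145.55 - (109.97)
dG = 35.58 kJ/mol, rounded to 4 dp:

35.5800 kJ/mol


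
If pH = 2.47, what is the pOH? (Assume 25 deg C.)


At 25 deg C, pH + pOH = 14.
pOH = 14 - pH = 14 - 2.47
pOH = 11.53:

11.53


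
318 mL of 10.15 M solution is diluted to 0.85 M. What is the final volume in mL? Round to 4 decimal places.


Dilution: M1*V1 = M2*V2, solve for V2.
V2 = M1*V1 / M2
V2 = 10.15 * 318 / 0.85
V2 = 3227.7 / 0.85
V2 = 3797.29411765 mL, rounded to 4 dp:

3797.2941 mL


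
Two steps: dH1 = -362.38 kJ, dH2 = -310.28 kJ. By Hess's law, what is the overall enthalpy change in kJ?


Hess's law: enthalpy is a state function, so add the step enthalpies.
dH_total = dH1 + dH2 = -362.38 + (-310.28)
dH_total = -672.66 kJ:

-672.66 kJ


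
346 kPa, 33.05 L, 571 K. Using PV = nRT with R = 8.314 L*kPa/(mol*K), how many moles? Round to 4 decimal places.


PV = nRT, solve for n = PV / (RT).
PV = 346 * 33.05 = 11435.3
RT = 8.314 * 571 = 4747.294
n = 11435.3 / 4747.294
n = 2.40880384 mol, rounded to 4 dp:

2.4088 mol


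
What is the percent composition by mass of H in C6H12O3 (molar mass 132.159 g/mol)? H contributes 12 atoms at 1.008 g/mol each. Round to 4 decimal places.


pct = 100 * (n_elem * M_elem) / M_total
mass_contribution = 12 * 1.008 = 12.096 g/mol
pct = 100 * 12.096 / 132.159
pct = 9.15261163 %, rounded to 4 dp:

9.1526 %


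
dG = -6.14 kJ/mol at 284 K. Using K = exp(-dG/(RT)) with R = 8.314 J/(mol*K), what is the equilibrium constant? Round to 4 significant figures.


dG is in kJ/mol; multiply by 1000 to match R in J/(mol*K).
RT = 8.314 * 284 = 2361.176 J/mol
exponent = -dG*1000 / (RT) = -(-6.14*1000) / 2361.176 = 2.60039912
K = exp(2.60039912)
K = 13.469113, rounded to 4 significant figures:

13.47


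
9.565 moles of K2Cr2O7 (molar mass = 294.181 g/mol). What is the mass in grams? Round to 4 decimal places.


mass = n * M
mass = 9.565 * 294.181
mass = 2813.841265 g, rounded to 4 dp:

2813.8413 g


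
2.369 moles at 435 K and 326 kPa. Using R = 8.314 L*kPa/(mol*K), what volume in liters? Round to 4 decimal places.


PV = nRT, solve for V = nRT / P.
nRT = 2.369 * 8.314 * 435 = 8567.7017
V = 8567.7017 / 326
V = 26.28129356 L, rounded to 4 dp:

26.2813 L


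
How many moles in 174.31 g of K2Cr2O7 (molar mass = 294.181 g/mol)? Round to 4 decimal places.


n = mass / M
n = 174.31 / 294.181
n = 0.59252637 mol, rounded to 4 dp:

0.5925 mol


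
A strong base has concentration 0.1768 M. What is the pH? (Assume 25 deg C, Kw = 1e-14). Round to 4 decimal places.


A strong base dissociates completely, so [OH-] equals the given concentration.
pOH = -log10([OH-]) = -log10(0.1768) = 0.752518
pH = 14 - pOH = 14 - 0.752518
pH = 13.247482, rounded to 4 dp:

13.2475


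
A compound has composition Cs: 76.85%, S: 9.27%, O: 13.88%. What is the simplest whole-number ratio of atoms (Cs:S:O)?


Assume 100 g of compound, divide each mass% by atomic mass to get moles, then normalize by the smallest to get a raw atom ratio.
Moles per 100 g: Cs: 76.85/132.905 = 0.5782, S: 9.27/32.065 = 0.2891, O: 13.88/15.999 = 0.8676
Raw ratio (divide by min = 0.2891): Cs: 2.0, S: 1.0, O: 3.001
Multiply by 1 to clear fractions: Cs: 2.0 ~= 2, S: 1.0 ~= 1, O: 3.001 ~= 3
Reduce by GCD to get the simplest whole-number ratio:

2:1:3


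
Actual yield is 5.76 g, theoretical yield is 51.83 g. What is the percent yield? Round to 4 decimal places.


% yield = 100 * actual / theoretical
% yield = 100 * 5.76 / 51.83
% yield = 11.11325487 %, rounded to 4 dp:

11.1133 %


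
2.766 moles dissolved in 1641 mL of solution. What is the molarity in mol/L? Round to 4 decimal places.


Convert volume to liters: V_L = V_mL / 1000.
V_L = 1641 / 1000 = 1.641 L
M = n / V_L = 2.766 / 1.641
M = 1.68555759 mol/L, rounded to 4 dp:

1.6856 mol/L


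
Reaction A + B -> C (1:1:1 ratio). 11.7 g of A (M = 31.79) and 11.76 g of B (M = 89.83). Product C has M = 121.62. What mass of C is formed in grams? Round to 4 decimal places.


Find moles of each reactant; the smaller value is the limiting reagent in a 1:1:1 reaction, so moles_C equals moles of the limiter.
n_A = mass_A / M_A = 11.7 / 31.79 = 0.36804 mol
n_B = mass_B / M_B = 11.76 / 89.83 = 0.130914 mol
Limiting reagent: B (smaller), n_limiting = 0.130914 mol
mass_C = n_limiting * M_C = 0.130914 * 121.62
mass_C = 15.92176068 g, rounded to 4 dp:

15.9218 g


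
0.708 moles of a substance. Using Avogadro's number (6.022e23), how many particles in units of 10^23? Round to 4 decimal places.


N = n * NA, then divide by 1e23 for the requested units.
N / 1e23 = n * 6.022
N / 1e23 = 0.708 * 6.022
N / 1e23 = 4.263576, rounded to 4 dp:

4.2636


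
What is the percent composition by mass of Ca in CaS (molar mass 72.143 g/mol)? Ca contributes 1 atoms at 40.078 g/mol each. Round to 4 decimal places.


pct = 100 * (n_elem * M_elem) / M_total
mass_contribution = 1 * 40.078 = 40.078 g/mol
pct = 100 * 40.078 / 72.143
pct = 55.55355336 %, rounded to 4 dp:

55.5536 %


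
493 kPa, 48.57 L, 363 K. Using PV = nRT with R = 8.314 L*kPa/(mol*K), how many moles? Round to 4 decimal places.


PV = nRT, solve for n = PV / (RT).
PV = 493 * 48.57 = 23945.01
RT = 8.314 * 363 = 3017.982
n = 23945.01 / 3017.982
n = 7.93411293 mol, rounded to 4 dp:

7.9341 mol


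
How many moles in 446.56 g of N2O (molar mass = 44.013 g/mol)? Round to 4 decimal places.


n = mass / M
n = 446.56 / 44.013
n = 10.1460932 mol, rounded to 4 dp:

10.1461 mol


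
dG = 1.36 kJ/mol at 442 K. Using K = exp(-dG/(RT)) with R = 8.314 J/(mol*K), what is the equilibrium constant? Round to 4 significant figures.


dG is in kJ/mol; multiply by 1000 to match R in J/(mol*K).
RT = 8.314 * 442 = 3674.788 J/mol
exponent = -dG*1000 / (RT) = -(1.36*1000) / 3674.788 = -0.37008938
K = exp(-0.37008938)
K = 0.6906726, rounded to 4 significant figures:

0.6907


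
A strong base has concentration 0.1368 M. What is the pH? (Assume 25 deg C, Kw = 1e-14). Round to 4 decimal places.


A strong base dissociates completely, so [OH-] equals the given concentration.
pOH = -log10([OH-]) = -log10(0.1368) = 0.863914
pH = 14 - pOH = 14 - 0.863914
pH = 13.136086, rounded to 4 dp:

13.1361


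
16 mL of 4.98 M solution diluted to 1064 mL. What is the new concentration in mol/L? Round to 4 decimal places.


Dilution: M1*V1 = M2*V2, solve for M2.
M2 = M1*V1 / V2
M2 = 4.98 * 16 / 1064
M2 = 79.68 / 1064
M2 = 0.07488722 mol/L, rounded to 4 dp:

0.0749 mol/L


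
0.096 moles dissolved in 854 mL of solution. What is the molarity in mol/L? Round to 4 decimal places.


Convert volume to liters: V_L = V_mL / 1000.
V_L = 854 / 1000 = 0.854 L
M = n / V_L = 0.096 / 0.854
M = 0.11241218 mol/L, rounded to 4 dp:

0.1124 mol/L


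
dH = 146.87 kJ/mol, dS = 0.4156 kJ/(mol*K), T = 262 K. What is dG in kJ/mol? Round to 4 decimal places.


Gibbs: dG = dH - T*dS (consistent units, dS already in kJ/(mol*K)).
T*dS = 262 * 0.4156 = 108.8872
dG = 146.87 - (108.8872)
dG = 37.9828 kJ/mol, rounded to 4 dp:

37.9828 kJ/mol


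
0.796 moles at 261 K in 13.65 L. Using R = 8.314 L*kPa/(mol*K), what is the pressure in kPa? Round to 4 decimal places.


PV = nRT, solve for P = nRT / V.
nRT = 0.796 * 8.314 * 261 = 1727.2834
P = 1727.2834 / 13.65
P = 126.54090842 kPa, rounded to 4 dp:

126.5409 kPa


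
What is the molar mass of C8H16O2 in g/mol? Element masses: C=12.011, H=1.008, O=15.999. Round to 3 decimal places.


M = sum(count * atomic_mass) over atoms.
M = 8*12.011 + 16*1.008 + 2*15.999
M = 96.088 + 16.128 + 31.998
M = 144.214 g/mol, rounded to 3 dp:

144.214 g/mol


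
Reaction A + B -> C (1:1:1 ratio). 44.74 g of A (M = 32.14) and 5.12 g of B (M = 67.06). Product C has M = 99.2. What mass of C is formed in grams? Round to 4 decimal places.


Find moles of each reactant; the smaller value is the limiting reagent in a 1:1:1 reaction, so moles_C equals moles of the limiter.
n_A = mass_A / M_A = 44.74 / 32.14 = 1.392035 mol
n_B = mass_B / M_B = 5.12 / 67.06 = 0.07635 mol
Limiting reagent: B (smaller), n_limiting = 0.07635 mol
mass_C = n_limiting * M_C = 0.07635 * 99.2
mass_C = 7.57392 g, rounded to 4 dp:

7.5739 g


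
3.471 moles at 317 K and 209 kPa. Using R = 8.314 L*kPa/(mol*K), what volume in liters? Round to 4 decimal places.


PV = nRT, solve for V = nRT / P.
nRT = 3.471 * 8.314 * 317 = 9147.9524
V = 9147.9524 / 209
V = 43.77010718 L, rounded to 4 dp:

43.7701 L


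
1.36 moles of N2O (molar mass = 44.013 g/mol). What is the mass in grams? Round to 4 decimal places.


mass = n * M
mass = 1.36 * 44.013
mass = 59.85768 g, rounded to 4 dp:

59.8577 g


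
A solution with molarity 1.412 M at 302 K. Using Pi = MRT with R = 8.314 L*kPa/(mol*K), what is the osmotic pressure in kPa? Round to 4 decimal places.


Osmotic pressure (van't Hoff): Pi = M*R*T.
RT = 8.314 * 302 = 2510.828
Pi = 1.412 * 2510.828
Pi = 3545.289136 kPa, rounded to 4 dp:

3545.2891 kPa


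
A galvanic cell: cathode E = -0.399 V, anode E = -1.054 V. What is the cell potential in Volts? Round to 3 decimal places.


Standard cell potential: E_cell = E_cathode - E_anode.
E_cell = -0.399 - (-1.054)
E_cell = 0.655 V, rounded to 3 dp:

0.655 V


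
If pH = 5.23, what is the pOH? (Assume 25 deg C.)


At 25 deg C, pH + pOH = 14.
pOH = 14 - pH = 14 - 5.23
pOH = 8.77:

8.77


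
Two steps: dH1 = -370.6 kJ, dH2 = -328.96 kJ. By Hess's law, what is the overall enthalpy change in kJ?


Hess's law: enthalpy is a state function, so add the step enthalpies.
dH_total = dH1 + dH2 = -370.6 + (-328.96)
dH_total = -699.56 kJ:

-699.56 kJ


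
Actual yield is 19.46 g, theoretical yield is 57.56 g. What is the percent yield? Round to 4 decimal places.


% yield = 100 * actual / theoretical
% yield = 100 * 19.46 / 57.56
% yield = 33.80820014 %, rounded to 4 dp:

33.8082 %


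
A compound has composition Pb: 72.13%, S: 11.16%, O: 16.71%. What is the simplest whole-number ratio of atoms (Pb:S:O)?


Assume 100 g of compound, divide each mass% by atomic mass to get moles, then normalize by the smallest to get a raw atom ratio.
Moles per 100 g: Pb: 72.13/207.2 = 0.3481, S: 11.16/32.065 = 0.348, O: 16.71/15.999 = 1.0444
Raw ratio (divide by min = 0.348): Pb: 1.0, S: 1.0, O: 3.001
Multiply by 1 to clear fractions: Pb: 1.0 ~= 1, S: 1.0 ~= 1, O: 3.001 ~= 3
Reduce by GCD to get the simplest whole-number ratio:

1:1:3


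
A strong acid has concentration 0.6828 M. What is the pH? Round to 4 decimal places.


A strong acid dissociates completely, so [H+] equals the given concentration.
pH = -log10([H+]) = -log10(0.6828)
pH = 0.16570649, rounded to 4 dp:

0.1657


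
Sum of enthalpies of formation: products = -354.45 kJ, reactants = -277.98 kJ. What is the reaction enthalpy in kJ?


dH_rxn = sum(dH_f products) - sum(dH_f reactants)
dH_rxn = -354.45 - (-277.98)
dH_rxn = -76.47 kJ:

-76.47 kJ


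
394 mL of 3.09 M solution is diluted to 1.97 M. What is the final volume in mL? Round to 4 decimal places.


Dilution: M1*V1 = M2*V2, solve for V2.
V2 = M1*V1 / M2
V2 = 3.09 * 394 / 1.97
V2 = 1217.46 / 1.97
V2 = 618.0 mL, rounded to 4 dp:

618.0000 mL


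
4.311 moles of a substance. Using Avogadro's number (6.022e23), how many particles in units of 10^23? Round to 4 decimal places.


N = n * NA, then divide by 1e23 for the requested units.
N / 1e23 = n * 6.022
N / 1e23 = 4.311 * 6.022
N / 1e23 = 25.960842, rounded to 4 dp:

25.9608


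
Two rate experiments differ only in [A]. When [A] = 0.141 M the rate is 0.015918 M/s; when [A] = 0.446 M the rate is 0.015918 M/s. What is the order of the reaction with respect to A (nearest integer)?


Rate is proportional to [A]^n, so rate2/rate1 = ([A]2/[A]1)^n. Take logs to solve for n.
rate2/rate1 = 0.015918 / 0.015918 = 1.0
[A]2/[A]1 = 0.446 / 0.141 = 3.1631
n = ln(1.0) / ln(3.1631) = 0.0
Nearest integer order:

0


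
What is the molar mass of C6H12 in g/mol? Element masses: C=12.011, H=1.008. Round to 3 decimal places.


M = sum(count * atomic_mass) over atoms.
M = 6*12.011 + 12*1.008
M = 72.066 + 12.096
M = 84.162 g/mol, rounded to 3 dp:

84.162 g/mol


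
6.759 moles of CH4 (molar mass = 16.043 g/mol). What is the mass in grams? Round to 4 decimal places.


mass = n * M
mass = 6.759 * 16.043
mass = 108.434637 g, rounded to 4 dp:

108.4346 g


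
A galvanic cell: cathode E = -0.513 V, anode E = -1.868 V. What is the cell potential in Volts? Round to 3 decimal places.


Standard cell potential: E_cell = E_cathode - E_anode.
E_cell = -0.513 - (-1.868)
E_cell = 1.355 V, rounded to 3 dp:

1.355 V


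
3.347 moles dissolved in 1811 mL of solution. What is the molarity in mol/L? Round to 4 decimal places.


Convert volume to liters: V_L = V_mL / 1000.
V_L = 1811 / 1000 = 1.811 L
M = n / V_L = 3.347 / 1.811
M = 1.84815019 mol/L, rounded to 4 dp:

1.8482 mol/L


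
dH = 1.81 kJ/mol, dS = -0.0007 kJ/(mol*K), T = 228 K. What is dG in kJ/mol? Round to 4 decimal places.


Gibbs: dG = dH - T*dS (consistent units, dS already in kJ/(mol*K)).
T*dS = 228 * -0.0007 = -0.1596
dG = 1.81 - (-0.1596)
dG = 1.9696 kJ/mol, rounded to 4 dp:

1.9696 kJ/mol


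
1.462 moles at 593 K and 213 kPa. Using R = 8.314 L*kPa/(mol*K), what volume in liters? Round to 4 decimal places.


PV = nRT, solve for V = nRT / P.
nRT = 1.462 * 8.314 * 593 = 7207.9553
V = 7207.9553 / 213
V = 33.84016573 L, rounded to 4 dp:

33.8402 L


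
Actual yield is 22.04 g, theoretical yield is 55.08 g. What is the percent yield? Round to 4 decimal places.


% yield = 100 * actual / theoretical
% yield = 100 * 22.04 / 55.08
% yield = 40.01452433 %, rounded to 4 dp:

40.0145 %


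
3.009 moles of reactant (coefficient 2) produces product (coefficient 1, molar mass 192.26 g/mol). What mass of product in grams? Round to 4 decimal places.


Use the coefficient ratio to convert reactant moles to product moles, then multiply by the product's molar mass.
moles_P = moles_R * (coeff_P / coeff_R) = 3.009 * (1/2) = 1.5045
mass_P = moles_P * M_P = 1.5045 * 192.26
mass_P = 289.25517 g, rounded to 4 dp:

289.2552 g


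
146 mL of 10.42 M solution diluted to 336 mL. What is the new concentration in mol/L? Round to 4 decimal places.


Dilution: M1*V1 = M2*V2, solve for M2.
M2 = M1*V1 / V2
M2 = 10.42 * 146 / 336
M2 = 1521.32 / 336
M2 = 4.5277381 mol/L, rounded to 4 dp:

4.5277 mol/L


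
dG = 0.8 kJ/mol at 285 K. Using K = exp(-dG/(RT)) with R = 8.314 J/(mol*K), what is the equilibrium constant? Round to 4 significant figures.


dG is in kJ/mol; multiply by 1000 to match R in J/(mol*K).
RT = 8.314 * 285 = 2369.49 J/mol
exponent = -dG*1000 / (RT) = -(0.8*1000) / 2369.49 = -0.3376254
K = exp(-0.3376254)
K = 0.7134625, rounded to 4 significant figures:

0.7135


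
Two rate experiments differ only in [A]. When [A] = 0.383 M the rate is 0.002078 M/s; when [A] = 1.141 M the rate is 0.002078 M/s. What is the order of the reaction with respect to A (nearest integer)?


Rate is proportional to [A]^n, so rate2/rate1 = ([A]2/[A]1)^n. Take logs to solve for n.
rate2/rate1 = 0.002078 / 0.002078 = 1.0
[A]2/[A]1 = 1.141 / 0.383 = 2.9791
n = ln(1.0) / ln(2.9791) = 0.0
Nearest integer order:

0


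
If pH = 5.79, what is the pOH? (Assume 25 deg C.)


At 25 deg C, pH + pOH = 14.
pOH = 14 - pH = 14 - 5.79
pOH = 8.21:

8.21


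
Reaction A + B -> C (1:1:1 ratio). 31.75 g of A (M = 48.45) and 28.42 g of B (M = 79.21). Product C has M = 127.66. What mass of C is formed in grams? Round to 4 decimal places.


Find moles of each reactant; the smaller value is the limiting reagent in a 1:1:1 reaction, so moles_C equals moles of the limiter.
n_A = mass_A / M_A = 31.75 / 48.45 = 0.655315 mol
n_B = mass_B / M_B = 28.42 / 79.21 = 0.358793 mol
Limiting reagent: B (smaller), n_limiting = 0.358793 mol
mass_C = n_limiting * M_C = 0.358793 * 127.66
mass_C = 45.80351438 g, rounded to 4 dp:

45.8035 g


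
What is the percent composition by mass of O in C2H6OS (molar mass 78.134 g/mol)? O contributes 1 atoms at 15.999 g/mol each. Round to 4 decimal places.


pct = 100 * (n_elem * M_elem) / M_total
mass_contribution = 1 * 15.999 = 15.999 g/mol
pct = 100 * 15.999 / 78.134
pct = 20.47636112 %, rounded to 4 dp:

20.4764 %


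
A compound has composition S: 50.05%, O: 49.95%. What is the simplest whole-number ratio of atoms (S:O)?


Assume 100 g of compound, divide each mass% by atomic mass to get moles, then normalize by the smallest to get a raw atom ratio.
Moles per 100 g: S: 50.05/32.065 = 1.5609, O: 49.95/15.999 = 3.1221
Raw ratio (divide by min = 1.5609): S: 1.0, O: 2.0
Multiply by 1 to clear fractions: S: 1.0 ~= 1, O: 2.0 ~= 2
Reduce by GCD to get the simplest whole-number ratio:

1:2


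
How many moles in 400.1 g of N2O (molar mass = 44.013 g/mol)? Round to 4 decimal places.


n = mass / M
n = 400.1 / 44.013
n = 9.09049599 mol, rounded to 4 dp:

9.0905 mol


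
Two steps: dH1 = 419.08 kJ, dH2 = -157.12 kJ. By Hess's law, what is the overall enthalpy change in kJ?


Hess's law: enthalpy is a state function, so add the step enthalpies.
dH_total = dH1 + dH2 = 419.08 + (-157.12)
dH_total = 261.96 kJ:

261.96 kJ


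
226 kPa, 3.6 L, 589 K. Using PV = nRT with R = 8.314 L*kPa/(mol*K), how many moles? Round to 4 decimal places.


PV = nRT, solve for n = PV / (RT).
PV = 226 * 3.6 = 813.6
RT = 8.314 * 589 = 4896.946
n = 813.6 / 4896.946
n = 0.16614437 mol, rounded to 4 dp:

0.1661 mol


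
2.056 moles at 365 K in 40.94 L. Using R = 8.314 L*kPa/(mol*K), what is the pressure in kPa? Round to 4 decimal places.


PV = nRT, solve for P = nRT / V.
nRT = 2.056 * 8.314 * 365 = 6239.1582
P = 6239.1582 / 40.94
P = 152.39761114 kPa, rounded to 4 dp:

152.3976 kPa


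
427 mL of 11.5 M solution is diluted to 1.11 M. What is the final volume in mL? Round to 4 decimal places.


Dilution: M1*V1 = M2*V2, solve for V2.
V2 = M1*V1 / M2
V2 = 11.5 * 427 / 1.11
V2 = 4910.5 / 1.11
V2 = 4423.87387387 mL, rounded to 4 dp:

4423.8739 mL


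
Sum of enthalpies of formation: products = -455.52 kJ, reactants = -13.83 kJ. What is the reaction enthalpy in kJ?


dH_rxn = sum(dH_f products) - sum(dH_f reactants)
dH_rxn = -455.52 - (-13.83)
dH_rxn = -441.69 kJ:

-441.69 kJ


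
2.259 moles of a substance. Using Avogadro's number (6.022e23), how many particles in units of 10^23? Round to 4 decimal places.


N = n * NA, then divide by 1e23 for the requested units.
N / 1e23 = n * 6.022
N / 1e23 = 2.259 * 6.022
N / 1e23 = 13.603698, rounded to 4 dp:

13.6037


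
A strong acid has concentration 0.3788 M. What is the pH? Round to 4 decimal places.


A strong acid dissociates completely, so [H+] equals the given concentration.
pH = -log10([H+]) = -log10(0.3788)
pH = 0.42159003, rounded to 4 dp:

0.4216


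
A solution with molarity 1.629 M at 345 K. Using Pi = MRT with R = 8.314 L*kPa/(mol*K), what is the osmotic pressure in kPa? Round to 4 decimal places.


Osmotic pressure (van't Hoff): Pi = M*R*T.
RT = 8.314 * 345 = 2868.33
Pi = 1.629 * 2868.33
Pi = 4672.50957 kPa, rounded to 4 dp:

4672.5096 kPa


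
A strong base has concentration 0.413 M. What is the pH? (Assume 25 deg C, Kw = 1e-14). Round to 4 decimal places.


A strong base dissociates completely, so [OH-] equals the given concentration.
pOH = -log10([OH-]) = -log10(0.413) = 0.38405
pH = 14 - pOH = 14 - 0.38405
pH = 13.61595, rounded to 4 dp:

13.6160


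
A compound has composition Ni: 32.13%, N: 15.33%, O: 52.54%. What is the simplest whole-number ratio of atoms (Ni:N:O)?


Assume 100 g of compound, divide each mass% by atomic mass to get moles, then normalize by the smallest to get a raw atom ratio.
Moles per 100 g: Ni: 32.13/58.693 = 0.5474, N: 15.33/14.007 = 1.0945, O: 52.54/15.999 = 3.284
Raw ratio (divide by min = 0.5474): Ni: 1.0, N: 1.999, O: 5.999
Multiply by 1 to clear fractions: Ni: 1.0 ~= 1, N: 1.999 ~= 2, O: 5.999 ~= 6
Reduce by GCD to get the simplest whole-number ratio:

1:2:6


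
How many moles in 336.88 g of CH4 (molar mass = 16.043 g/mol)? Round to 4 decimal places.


n = mass / M
n = 336.88 / 16.043
n = 20.99856635 mol, rounded to 4 dp:

20.9986 mol


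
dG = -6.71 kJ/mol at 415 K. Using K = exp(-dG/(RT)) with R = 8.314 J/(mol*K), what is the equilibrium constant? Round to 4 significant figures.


dG is in kJ/mol; multiply by 1000 to match R in J/(mol*K).
RT = 8.314 * 415 = 3450.31 J/mol
exponent = -dG*1000 / (RT) = -(-6.71*1000) / 3450.31 = 1.94475279
K = exp(1.94475279)
K = 6.9919032, rounded to 4 significant figures:

6.992


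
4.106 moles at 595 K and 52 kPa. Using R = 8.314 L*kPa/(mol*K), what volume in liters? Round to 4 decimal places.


PV = nRT, solve for V = nRT / P.
nRT = 4.106 * 8.314 * 595 = 20311.684
V = 20311.684 / 52
V = 390.60930769 L, rounded to 4 dp:

390.6093 L
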